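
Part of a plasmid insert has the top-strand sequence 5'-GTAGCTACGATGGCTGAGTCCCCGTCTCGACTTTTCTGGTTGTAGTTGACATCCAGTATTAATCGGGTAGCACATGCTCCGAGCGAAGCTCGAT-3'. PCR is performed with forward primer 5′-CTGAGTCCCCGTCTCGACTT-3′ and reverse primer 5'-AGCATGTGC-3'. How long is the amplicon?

65 bp

The forward primer matches the template at positions 14–33.
Reverse complement of the reverse primer: GCACATGCT. This occurs on the top strand at positions 70–78.
The product runs from position 14 to position 78, so its length is 78 − 14 + 1 = 65 bp.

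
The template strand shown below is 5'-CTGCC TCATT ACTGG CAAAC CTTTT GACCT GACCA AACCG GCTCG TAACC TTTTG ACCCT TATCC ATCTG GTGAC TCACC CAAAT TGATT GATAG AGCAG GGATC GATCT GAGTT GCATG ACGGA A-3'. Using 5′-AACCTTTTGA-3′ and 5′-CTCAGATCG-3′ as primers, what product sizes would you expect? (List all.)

96 bp, 67 bp

The forward primer AACCTTTTGA matches the top strand at positions 18–27, 47–56.
The reverse primer's reverse complement is CGATCTGAG, matching at positions 105–113.
Each forward site pairs with the reverse site to give a product ending at position 113: sizes 96, 67 bp.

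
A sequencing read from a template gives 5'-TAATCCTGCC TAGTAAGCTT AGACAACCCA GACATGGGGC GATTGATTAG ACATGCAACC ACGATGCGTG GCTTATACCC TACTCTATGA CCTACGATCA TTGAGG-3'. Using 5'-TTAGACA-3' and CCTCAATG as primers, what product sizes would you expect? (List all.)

The forward primer TTAGACA matches the top strand at positions 19–25, 47–53.
The reverse primer's reverse complement is CATTGAGG, matching at positions 99–106.
Each forward site pairs with the reverse site to give a product ending at position 106: sizes 88, 60 bp.

88 bp, 60 bp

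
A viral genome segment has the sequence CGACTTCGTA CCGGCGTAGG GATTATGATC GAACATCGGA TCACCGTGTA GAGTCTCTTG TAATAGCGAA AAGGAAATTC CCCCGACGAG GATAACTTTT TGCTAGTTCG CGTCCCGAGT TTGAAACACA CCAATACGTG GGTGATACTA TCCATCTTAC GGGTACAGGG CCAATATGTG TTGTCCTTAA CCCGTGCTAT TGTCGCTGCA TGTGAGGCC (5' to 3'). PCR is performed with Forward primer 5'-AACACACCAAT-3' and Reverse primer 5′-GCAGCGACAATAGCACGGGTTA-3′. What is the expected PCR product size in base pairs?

85 bp

Scanning the template, AACACACCAAT occurs at positions 125–135; this primer anneals to the bottom strand there with its 3' end pointing downstream.
Taking the reverse complement of GCAGCGACAATAGCACGGGTTA gives TAACCCGTGCTATTGTCGCTGC, found at positions 188–209 on the template; the primer anneals here to the top strand with its 3' end pointing upstream.
Product length = (reverse-primer end) − (forward-primer start) + 1 = 209 − 125 + 1 = 85 bp.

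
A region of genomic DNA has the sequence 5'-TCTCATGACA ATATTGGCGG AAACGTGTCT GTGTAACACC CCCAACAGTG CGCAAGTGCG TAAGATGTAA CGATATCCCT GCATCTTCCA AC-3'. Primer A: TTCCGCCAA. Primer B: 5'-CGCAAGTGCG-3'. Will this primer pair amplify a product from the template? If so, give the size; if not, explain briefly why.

Primer A (TTCCGCCAA) has reverse complement TTGGCGGAA, which matches the top strand at positions 14–22; primer A anneals to the top strand there with its 3' end pointing upstream toward position 14.
Primer B (CGCAAGTGCG) matches the top strand directly at positions 51–60; it anneals to the bottom strand with its 3' end pointing downstream toward position 60.
The 3' ends diverge (primer A extends toward position 1, primer B toward position 92), so the primers never converge on a shared product.

No product — the primers' 3' ends point away from each other.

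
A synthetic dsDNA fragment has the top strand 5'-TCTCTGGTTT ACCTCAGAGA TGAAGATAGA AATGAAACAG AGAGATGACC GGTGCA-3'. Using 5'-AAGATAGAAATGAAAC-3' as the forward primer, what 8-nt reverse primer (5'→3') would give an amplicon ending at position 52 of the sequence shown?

The forward primer binds at positions 23–38; the product's 3' end on the top strand is position 52.
The reverse primer anneals to the top strand over positions 45–52, i.e. to ATGACCGG.
Its sequence written 5'→3' is the reverse complement: CCGGTCAT.

5'-CCGGTCAT-3'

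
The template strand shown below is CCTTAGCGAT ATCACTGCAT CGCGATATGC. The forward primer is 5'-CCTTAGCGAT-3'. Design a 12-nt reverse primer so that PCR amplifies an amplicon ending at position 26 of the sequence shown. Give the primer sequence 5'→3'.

The forward primer binds at positions 1–10; the product's 3' end on the top strand is position 26.
The reverse primer anneals to the top strand over positions 15–26, i.e. to CTGCATCGCGAT.
Its sequence written 5'→3' is the reverse complement: ATCGCGATGCAG.

5'-ATCGCGATGCAG-3'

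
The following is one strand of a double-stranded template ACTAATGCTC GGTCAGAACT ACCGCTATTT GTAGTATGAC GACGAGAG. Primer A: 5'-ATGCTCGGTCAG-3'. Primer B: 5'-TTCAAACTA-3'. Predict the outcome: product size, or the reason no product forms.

No product — primer B has no binding site in the template.

Primer B (TTCAAACTA) does not match the top strand, and its reverse complement TAGTTTGAA does not match either.
With no annealing site for primer B, no amplification occurs.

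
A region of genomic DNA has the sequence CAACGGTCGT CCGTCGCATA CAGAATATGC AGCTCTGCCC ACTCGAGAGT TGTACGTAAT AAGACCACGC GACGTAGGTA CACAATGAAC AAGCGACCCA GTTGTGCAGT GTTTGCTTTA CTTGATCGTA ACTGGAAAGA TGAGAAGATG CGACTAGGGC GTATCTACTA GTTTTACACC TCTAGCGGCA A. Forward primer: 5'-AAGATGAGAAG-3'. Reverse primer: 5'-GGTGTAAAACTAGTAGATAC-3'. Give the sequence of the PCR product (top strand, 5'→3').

Scanning the template, AAGATGAGAAG occurs at positions 137–147; this primer anneals to the bottom strand there with its 3' end pointing downstream.
Taking the reverse complement of GGTGTAAAACTAGTAGATAC gives GTATCTACTAGTTTTACACC, found at positions 161–180 on the template; the primer anneals here to the top strand with its 3' end pointing upstream.
The product is the template from position 137 through 180 (44 bp).

5'-AAGATGAGAAGATGCGACTAGGGCGTATCTACTAGTTTTACACC-3'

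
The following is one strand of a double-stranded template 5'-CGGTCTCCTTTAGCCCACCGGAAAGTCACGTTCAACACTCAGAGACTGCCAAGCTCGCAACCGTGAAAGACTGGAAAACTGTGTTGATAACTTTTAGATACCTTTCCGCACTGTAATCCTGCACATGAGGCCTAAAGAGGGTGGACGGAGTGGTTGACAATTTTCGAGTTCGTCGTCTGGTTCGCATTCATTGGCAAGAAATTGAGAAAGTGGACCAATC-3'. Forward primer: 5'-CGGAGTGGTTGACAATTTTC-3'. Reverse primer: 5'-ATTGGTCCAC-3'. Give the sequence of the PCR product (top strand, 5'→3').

The forward primer matches the template at positions 146–165.
Taking the reverse complement of ATTGGTCCAC gives GTGGACCAAT, found at positions 210–219 on the template; the primer anneals here to the top strand with its 3' end pointing upstream.
The product is the template from position 146 through 219 (74 bp).

5'-CGGAGTGGTTGACAATTTTCGAGTTCGTCGTCTGGTTCGCATTCATTGGCAAGAAATTGAGAAAGTGGACCAAT-3'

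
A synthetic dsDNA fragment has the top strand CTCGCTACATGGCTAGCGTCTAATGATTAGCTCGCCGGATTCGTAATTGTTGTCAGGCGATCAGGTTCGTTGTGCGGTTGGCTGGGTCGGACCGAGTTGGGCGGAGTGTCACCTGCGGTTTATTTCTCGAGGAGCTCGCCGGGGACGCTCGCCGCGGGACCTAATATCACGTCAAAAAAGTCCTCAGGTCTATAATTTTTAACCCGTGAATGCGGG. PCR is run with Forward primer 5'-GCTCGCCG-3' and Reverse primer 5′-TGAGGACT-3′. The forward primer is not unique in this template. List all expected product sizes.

157 bp, 53 bp, 40 bp

The forward primer GCTCGCCG matches the top strand at positions 30–37, 134–141, 147–154.
The reverse primer's reverse complement is AGTCCTCA, matching at positions 179–186.
Each forward site pairs with the reverse site to give a product ending at position 186: sizes 157, 53, 40 bp.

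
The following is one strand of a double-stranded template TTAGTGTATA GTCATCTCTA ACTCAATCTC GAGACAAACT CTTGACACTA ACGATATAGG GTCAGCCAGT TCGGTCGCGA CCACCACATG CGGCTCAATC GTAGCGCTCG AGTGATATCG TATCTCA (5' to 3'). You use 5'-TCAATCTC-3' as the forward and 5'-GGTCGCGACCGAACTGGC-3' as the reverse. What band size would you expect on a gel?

60 bp

Scanning the template, TCAATCTC occurs at positions 23–30; this primer anneals to the bottom strand there with its 3' end pointing downstream.
The reverse primer's reverse complement is GCCAGTTCGGTCGCGACC, which matches the template at positions 65–82.
Product length = (reverse-primer end) − (forward-primer start) + 1 = 82 − 23 + 1 = 60 bp.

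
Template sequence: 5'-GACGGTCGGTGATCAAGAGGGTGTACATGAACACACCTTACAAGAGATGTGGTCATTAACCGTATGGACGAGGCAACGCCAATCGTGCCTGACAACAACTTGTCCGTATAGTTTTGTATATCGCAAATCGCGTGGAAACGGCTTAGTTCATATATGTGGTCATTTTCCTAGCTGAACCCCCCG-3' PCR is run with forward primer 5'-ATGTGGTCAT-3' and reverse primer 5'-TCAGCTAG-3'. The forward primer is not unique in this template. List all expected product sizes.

129 bp, 22 bp

The forward primer ATGTGGTCAT matches the top strand at positions 47–56, 154–163.
The reverse primer's reverse complement is CTAGCTGA, matching at positions 168–175.
Each forward site pairs with the reverse site to give a product ending at position 175: sizes 129, 22 bp.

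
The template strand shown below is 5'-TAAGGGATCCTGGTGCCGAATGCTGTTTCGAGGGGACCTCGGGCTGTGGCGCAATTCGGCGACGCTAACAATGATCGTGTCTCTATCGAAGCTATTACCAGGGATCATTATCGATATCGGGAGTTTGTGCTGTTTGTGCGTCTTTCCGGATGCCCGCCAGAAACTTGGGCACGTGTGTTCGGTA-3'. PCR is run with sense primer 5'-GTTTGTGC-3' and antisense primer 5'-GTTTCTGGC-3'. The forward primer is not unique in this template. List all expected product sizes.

The forward primer GTTTGTGC matches the top strand at positions 123–130, 132–139.
The reverse primer's reverse complement is GCCAGAAAC, matching at positions 156–164.
Each forward site pairs with the reverse site to give a product ending at position 164: sizes 42, 33 bp.

42 bp, 33 bp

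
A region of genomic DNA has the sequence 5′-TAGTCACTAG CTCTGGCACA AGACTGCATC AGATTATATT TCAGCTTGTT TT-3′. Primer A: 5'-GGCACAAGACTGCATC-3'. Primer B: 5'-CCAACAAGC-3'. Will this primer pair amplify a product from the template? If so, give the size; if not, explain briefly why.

Primer B (CCAACAAGC) does not match the top strand, and its reverse complement GCTTGTTGG does not match either.
With no annealing site for primer B, no amplification occurs.

No product — primer B has no binding site in the template.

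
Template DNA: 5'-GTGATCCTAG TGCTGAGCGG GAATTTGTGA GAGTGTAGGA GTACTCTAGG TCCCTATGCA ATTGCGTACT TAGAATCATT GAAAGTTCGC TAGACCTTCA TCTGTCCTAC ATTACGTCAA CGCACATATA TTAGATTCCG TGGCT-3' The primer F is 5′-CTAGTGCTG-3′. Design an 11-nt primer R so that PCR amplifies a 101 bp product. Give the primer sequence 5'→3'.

5'-GGACAGATGAA-3'

The forward primer binds at positions 7–15, so a 101 bp product ends at position 7 + 101 − 1 = 107.
The reverse primer anneals to the top strand over positions 97–107, i.e. to TTCATCTGTCC.
Its sequence written 5'→3' is the reverse complement: GGACAGATGAA.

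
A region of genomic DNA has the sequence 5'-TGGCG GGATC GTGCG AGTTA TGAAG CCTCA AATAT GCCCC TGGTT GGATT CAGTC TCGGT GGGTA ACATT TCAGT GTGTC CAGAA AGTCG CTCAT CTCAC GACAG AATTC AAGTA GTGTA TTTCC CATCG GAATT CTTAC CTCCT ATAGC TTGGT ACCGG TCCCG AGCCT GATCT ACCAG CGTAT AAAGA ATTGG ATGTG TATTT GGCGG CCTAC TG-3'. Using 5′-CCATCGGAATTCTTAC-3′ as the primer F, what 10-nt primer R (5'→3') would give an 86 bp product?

The forward primer binds at positions 125–140, so an 86 bp product ends at position 125 + 86 − 1 = 210.
The reverse primer anneals to the top strand over positions 201–210, i.e. to TATTTGGCGG.
Its sequence written 5'→3' is the reverse complement: CCGCCAAATA.

5'-CCGCCAAATA-3'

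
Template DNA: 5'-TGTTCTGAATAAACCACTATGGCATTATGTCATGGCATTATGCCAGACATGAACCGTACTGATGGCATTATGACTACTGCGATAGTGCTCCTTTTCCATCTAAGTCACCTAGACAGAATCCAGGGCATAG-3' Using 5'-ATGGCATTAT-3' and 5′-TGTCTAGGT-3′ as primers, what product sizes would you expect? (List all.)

The forward primer ATGGCATTAT matches the top strand at positions 19–28, 32–41, 62–71.
The reverse primer's reverse complement is ACCTAGACA, matching at positions 107–115.
Each forward site pairs with the reverse site to give a product ending at position 115: sizes 97, 84, 54 bp.

97 bp, 84 bp, 54 bp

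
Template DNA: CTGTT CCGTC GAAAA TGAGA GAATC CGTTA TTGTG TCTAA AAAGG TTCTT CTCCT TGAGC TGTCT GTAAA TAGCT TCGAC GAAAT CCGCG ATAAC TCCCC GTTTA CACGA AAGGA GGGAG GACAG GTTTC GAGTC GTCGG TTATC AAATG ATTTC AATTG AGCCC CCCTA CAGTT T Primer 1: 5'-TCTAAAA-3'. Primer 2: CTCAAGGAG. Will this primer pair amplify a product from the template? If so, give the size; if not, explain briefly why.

Primer 1 (TCTAAAA) matches the top strand at positions 36–42; it acts as a forward primer.
Primer 2's reverse complement is CTCCTTGAG, matching the top strand at positions 51–59; it acts as a reverse primer.
The 3' ends face each other across positions 36–59, giving a 24 bp product.

Yes — a 24 bp product.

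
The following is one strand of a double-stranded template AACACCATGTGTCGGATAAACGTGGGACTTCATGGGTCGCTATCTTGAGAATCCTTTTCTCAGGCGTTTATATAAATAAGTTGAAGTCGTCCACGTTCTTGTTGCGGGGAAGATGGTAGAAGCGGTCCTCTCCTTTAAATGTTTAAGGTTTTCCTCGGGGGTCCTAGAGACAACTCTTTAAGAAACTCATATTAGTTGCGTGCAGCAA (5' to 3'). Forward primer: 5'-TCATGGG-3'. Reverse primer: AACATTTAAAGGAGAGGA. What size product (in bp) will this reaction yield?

114 bp

Forward primer TCATGGG is found on the top strand at positions 30–36.
Taking the reverse complement of AACATTTAAAGGAGAGGA gives TCCTCTCCTTTAAATGTT, found at positions 126–143 on the template; the primer anneals here to the top strand with its 3' end pointing upstream.
Amplicon spans positions 30–143: 114 bp.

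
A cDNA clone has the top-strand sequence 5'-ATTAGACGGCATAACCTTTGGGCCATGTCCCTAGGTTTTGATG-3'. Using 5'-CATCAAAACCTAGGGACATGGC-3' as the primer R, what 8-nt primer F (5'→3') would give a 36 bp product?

5'-GGCATAAC-3'

The reverse primer's reverse complement GCCATGTCCCTAGGTTTTGATG matches the template at positions 22–43, so the product ends at position 43.
A 36 bp product then starts at position 43 − 36 + 1 = 8.
The forward primer is identical to the top strand there: GGCATAAC.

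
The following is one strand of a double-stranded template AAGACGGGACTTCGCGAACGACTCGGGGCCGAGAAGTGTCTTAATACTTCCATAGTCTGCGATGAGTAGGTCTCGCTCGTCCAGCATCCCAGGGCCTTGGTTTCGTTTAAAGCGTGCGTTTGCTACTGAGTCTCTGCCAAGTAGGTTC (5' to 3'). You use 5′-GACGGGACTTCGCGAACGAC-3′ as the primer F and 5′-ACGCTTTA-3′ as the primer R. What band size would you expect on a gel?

113 bp

The forward primer matches the template at positions 3–22.
Taking the reverse complement of ACGCTTTA gives TAAAGCGT, found at positions 108–115 on the template; the primer anneals here to the top strand with its 3' end pointing upstream.
Amplicon spans positions 3–115: 113 bp.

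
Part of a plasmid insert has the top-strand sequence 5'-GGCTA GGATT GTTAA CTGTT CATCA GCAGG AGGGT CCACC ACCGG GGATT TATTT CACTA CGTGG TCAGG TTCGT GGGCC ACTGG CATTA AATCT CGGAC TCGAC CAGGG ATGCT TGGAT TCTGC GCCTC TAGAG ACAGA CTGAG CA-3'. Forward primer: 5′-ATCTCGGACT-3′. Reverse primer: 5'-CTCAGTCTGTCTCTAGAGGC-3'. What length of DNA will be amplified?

54 bp

Forward primer ATCTCGGACT is found on the top strand at positions 92–101.
Reverse complement of the reverse primer: GCCTCTAGAGACAGACTGAG. This occurs on the top strand at positions 126–145.
Product length = (reverse-primer end) − (forward-primer start) + 1 = 145 − 92 + 1 = 54 bp.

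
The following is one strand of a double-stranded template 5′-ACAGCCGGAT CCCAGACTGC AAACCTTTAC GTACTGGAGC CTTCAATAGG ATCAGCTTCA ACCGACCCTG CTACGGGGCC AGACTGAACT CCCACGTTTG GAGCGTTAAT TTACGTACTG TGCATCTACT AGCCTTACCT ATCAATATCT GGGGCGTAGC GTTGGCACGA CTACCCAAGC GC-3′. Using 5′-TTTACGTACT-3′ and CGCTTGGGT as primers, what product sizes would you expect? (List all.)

156 bp, 72 bp

The forward primer TTTACGTACT matches the top strand at positions 26–35, 110–119.
The reverse primer's reverse complement is ACCCAAGCG, matching at positions 173–181.
Each forward site pairs with the reverse site to give a product ending at position 181: sizes 156, 72 bp.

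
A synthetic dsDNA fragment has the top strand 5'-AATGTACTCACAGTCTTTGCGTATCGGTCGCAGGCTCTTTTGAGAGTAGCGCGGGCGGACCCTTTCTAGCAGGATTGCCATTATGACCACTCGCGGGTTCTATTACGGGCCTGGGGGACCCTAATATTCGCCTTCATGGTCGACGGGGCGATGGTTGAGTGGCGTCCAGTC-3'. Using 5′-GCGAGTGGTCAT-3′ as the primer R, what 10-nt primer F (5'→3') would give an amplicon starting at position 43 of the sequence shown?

The reverse primer's reverse complement ATGACCACTCGC matches the template at positions 83–94; the product starts at position 43.
The forward primer is identical to the top strand over positions 43–52: AGAGTAGCGC.

5'-AGAGTAGCGC-3'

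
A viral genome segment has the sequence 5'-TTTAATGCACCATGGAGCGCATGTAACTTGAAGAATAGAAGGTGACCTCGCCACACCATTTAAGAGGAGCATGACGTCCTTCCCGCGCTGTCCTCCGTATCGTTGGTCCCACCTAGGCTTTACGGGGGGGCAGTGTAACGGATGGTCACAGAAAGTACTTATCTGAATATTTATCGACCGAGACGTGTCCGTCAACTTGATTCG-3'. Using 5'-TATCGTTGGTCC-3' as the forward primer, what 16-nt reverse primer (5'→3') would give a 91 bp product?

5'-ACACGTCTCGGTCGAT-3'

The forward primer binds at positions 98–109, so a 91 bp product ends at position 98 + 91 − 1 = 188.
The reverse primer anneals to the top strand over positions 173–188, i.e. to ATCGACCGAGACGTGT.
Its sequence written 5'→3' is the reverse complement: ACACGTCTCGGTCGAT.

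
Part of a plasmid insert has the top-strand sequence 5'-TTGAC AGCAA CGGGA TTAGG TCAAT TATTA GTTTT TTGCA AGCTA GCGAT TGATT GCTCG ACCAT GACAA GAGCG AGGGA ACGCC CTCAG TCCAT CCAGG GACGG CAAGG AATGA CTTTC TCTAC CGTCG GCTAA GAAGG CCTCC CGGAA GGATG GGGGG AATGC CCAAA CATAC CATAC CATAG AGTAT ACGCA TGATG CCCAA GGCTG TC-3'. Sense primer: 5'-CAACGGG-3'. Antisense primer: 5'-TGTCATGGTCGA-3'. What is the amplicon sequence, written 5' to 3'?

5'-CAACGGGATTAGGTCAATTATTAGTTTTTTGCAAGCTAGCGATTGATTGCTCGACCATGACA-3'

The forward primer matches the template at positions 8–14.
Taking the reverse complement of TGTCATGGTCGA gives TCGACCATGACA, found at positions 58–69 on the template; the primer anneals here to the top strand with its 3' end pointing upstream.
The product is the template from position 8 through 69 (62 bp).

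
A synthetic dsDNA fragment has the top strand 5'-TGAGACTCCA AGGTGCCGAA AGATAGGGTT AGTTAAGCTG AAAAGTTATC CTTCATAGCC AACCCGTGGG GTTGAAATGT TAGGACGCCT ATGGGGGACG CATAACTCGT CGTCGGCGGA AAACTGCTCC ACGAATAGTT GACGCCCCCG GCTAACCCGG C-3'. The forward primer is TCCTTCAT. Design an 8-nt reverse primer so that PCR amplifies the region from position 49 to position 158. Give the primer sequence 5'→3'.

The product's 3' end on the top strand is position 158.
The reverse primer anneals to the top strand over positions 151–158, i.e. to GCTAACCC.
Its sequence written 5'→3' is the reverse complement: GGGTTAGC.

5'-GGGTTAGC-3'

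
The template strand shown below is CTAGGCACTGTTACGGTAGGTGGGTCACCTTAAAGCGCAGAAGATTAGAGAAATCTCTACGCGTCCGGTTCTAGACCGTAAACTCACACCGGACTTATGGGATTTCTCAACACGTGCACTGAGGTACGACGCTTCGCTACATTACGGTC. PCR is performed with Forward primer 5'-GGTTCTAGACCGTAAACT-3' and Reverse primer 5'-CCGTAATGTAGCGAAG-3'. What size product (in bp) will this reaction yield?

81 bp

Scanning the template, GGTTCTAGACCGTAAACT occurs at positions 67–84; this primer anneals to the bottom strand there with its 3' end pointing downstream.
Reverse complement of the reverse primer: CTTCGCTACATTACGG. This occurs on the top strand at positions 132–147.
Product length = (reverse-primer end) − (forward-primer start) + 1 = 147 − 67 + 1 = 81 bp.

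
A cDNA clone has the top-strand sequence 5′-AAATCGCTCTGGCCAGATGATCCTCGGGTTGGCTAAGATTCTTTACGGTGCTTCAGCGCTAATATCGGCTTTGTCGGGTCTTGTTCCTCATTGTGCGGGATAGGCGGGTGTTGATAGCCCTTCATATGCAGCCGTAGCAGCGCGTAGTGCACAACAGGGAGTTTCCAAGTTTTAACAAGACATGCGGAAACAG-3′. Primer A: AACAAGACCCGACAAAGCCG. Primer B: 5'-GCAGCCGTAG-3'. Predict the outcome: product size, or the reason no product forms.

Primer A (AACAAGACCCGACAAAGCCG) has reverse complement CGGCTTTGTCGGGTCTTGTT, which matches the top strand at positions 66–85; primer A anneals to the top strand there with its 3' end pointing upstream toward position 66.
Primer B (GCAGCCGTAG) matches the top strand directly at positions 128–137; it anneals to the bottom strand with its 3' end pointing downstream toward position 137.
The 3' ends diverge (primer A extends toward position 1, primer B toward position 193), so the primers never converge on a shared product.

No product — the primers' 3' ends point away from each other.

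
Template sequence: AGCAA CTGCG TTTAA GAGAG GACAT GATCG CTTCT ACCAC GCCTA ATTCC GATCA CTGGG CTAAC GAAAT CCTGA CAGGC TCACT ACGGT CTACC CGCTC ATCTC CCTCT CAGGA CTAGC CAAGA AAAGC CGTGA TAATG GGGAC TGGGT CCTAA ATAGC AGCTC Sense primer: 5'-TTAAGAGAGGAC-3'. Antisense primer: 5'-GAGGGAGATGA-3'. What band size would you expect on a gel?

Scanning the template, TTAAGAGAGGAC occurs at positions 12–23; this primer anneals to the bottom strand there with its 3' end pointing downstream.
The reverse primer's reverse complement is TCATCTCCCTC, which matches the template at positions 99–109.
Amplicon spans positions 12–109: 98 bp.

98 bp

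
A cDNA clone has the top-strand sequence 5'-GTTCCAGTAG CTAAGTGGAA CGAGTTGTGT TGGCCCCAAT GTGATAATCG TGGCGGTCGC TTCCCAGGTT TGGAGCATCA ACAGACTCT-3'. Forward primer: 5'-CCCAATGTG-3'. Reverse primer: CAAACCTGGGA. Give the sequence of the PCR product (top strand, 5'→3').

Forward primer CCCAATGTG is found on the top strand at positions 35–43.
Reverse complement of the reverse primer: TCCCAGGTTTG. This occurs on the top strand at positions 62–72.
The product is the template from position 35 through 72 (38 bp).

5'-CCCAATGTGATAATCGTGGCGGTCGCTTCCCAGGTTTG-3'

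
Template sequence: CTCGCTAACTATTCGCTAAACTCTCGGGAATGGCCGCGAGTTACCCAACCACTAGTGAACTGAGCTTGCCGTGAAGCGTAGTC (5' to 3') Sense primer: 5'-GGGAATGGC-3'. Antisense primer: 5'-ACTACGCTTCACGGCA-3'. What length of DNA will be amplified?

Scanning the template, GGGAATGGC occurs at positions 26–34; this primer anneals to the bottom strand there with its 3' end pointing downstream.
Taking the reverse complement of ACTACGCTTCACGGCA gives TGCCGTGAAGCGTAGT, found at positions 67–82 on the template; the primer anneals here to the top strand with its 3' end pointing upstream.
Amplicon spans positions 26–82: 57 bp.

57 bp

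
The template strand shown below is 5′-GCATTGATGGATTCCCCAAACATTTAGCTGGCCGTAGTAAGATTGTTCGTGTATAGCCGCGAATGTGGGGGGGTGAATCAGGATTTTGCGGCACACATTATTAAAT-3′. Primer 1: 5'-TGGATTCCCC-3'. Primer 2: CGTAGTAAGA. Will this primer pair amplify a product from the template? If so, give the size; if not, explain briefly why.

No product — both primers anneal to the same strand and extend in the same direction.

Primer 1 (TGGATTCCCC) matches the top strand at positions 8–17 (3' end points downstream).
Primer 2 (CGTAGTAAGA) also matches the top strand directly, at positions 33–42 — its reverse complement TCTTACTACG is not present.
Both primers anneal to the bottom strand with 3' ends pointing the same way, so neither can prime synthesis back toward the other.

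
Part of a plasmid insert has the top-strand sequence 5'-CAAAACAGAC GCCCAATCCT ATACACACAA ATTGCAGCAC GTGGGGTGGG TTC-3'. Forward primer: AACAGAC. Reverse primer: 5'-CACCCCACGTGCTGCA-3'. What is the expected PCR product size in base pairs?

The forward primer matches the template at positions 4–10.
The reverse primer's reverse complement is TGCAGCACGTGGGGTG, which matches the template at positions 33–48.
Product length = (reverse-primer end) − (forward-primer start) + 1 = 48 − 4 + 1 = 45 bp.

45 bp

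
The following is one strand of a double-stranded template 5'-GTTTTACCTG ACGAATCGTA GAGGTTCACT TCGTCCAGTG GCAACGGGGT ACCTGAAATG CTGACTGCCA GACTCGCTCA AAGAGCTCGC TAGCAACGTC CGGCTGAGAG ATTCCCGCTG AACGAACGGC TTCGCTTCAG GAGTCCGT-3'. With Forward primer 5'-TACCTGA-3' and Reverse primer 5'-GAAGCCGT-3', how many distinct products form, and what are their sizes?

The forward primer TACCTGA matches the top strand at positions 5–11, 50–56.
The reverse primer's reverse complement is ACGGCTTC, matching at positions 126–133.
Each forward site pairs with the reverse site to give a product ending at position 133: sizes 129, 84 bp.

Two products: 129 bp, 84 bp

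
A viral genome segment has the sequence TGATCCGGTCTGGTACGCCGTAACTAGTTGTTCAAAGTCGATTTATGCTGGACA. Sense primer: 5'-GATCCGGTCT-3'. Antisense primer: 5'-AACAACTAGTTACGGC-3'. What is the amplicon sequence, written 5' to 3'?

Scanning the template, GATCCGGTCT occurs at positions 2–11; this primer anneals to the bottom strand there with its 3' end pointing downstream.
Taking the reverse complement of AACAACTAGTTACGGC gives GCCGTAACTAGTTGTT, found at positions 17–32 on the template; the primer anneals here to the top strand with its 3' end pointing upstream.
The product is the template from position 2 through 32 (31 bp).

5'-GATCCGGTCTGGTACGCCGTAACTAGTTGTT-3'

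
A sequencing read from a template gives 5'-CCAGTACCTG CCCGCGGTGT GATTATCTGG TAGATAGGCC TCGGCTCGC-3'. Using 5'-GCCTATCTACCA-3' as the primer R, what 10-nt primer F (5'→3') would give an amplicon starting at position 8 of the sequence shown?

The reverse primer's reverse complement TGGTAGATAGGC matches the template at positions 28–39; the product starts at position 8.
The forward primer is identical to the top strand over positions 8–17: CTGCCCGCGG.

5'-CTGCCCGCGG-3'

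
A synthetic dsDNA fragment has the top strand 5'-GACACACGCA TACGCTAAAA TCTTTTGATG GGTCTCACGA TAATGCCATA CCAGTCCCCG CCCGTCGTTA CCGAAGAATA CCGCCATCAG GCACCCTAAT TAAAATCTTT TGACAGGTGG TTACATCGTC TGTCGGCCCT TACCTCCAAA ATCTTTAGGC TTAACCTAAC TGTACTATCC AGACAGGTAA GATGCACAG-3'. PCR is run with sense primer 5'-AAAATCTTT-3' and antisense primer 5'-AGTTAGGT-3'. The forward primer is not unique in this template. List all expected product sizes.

155 bp, 70 bp, 24 bp

The forward primer AAAATCTTT matches the top strand at positions 17–25, 102–110, 148–156.
The reverse primer's reverse complement is ACCTAACT, matching at positions 164–171.
Each forward site pairs with the reverse site to give a product ending at position 171: sizes 155, 70, 24 bp.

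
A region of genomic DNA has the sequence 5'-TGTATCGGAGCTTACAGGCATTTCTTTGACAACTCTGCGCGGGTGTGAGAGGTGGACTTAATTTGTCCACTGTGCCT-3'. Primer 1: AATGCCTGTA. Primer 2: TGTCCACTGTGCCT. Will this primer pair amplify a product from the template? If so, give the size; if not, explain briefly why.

No product — the primers' 3' ends point away from each other.

Primer 1 (AATGCCTGTA) has reverse complement TACAGGCATT, which matches the top strand at positions 13–22; primer 1 anneals to the top strand there with its 3' end pointing upstream toward position 13.
Primer 2 (TGTCCACTGTGCCT) matches the top strand directly at positions 64–77; it anneals to the bottom strand with its 3' end pointing downstream toward position 77.
The 3' ends diverge (primer 1 extends toward position 1, primer 2 toward position 77), so the primers never converge on a shared product.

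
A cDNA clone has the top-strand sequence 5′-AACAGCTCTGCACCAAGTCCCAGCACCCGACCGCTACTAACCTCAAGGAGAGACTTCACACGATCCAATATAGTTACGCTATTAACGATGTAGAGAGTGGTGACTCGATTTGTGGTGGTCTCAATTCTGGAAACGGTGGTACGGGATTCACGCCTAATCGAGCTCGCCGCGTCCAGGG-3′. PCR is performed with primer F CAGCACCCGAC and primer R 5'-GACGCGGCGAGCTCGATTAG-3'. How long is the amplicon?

Forward primer CAGCACCCGAC is found on the top strand at positions 21–31.
The reverse primer's reverse complement is CTAATCGAGCTCGCCGCGTC, which matches the template at positions 154–173.
Amplicon spans positions 21–173: 153 bp.

153 bp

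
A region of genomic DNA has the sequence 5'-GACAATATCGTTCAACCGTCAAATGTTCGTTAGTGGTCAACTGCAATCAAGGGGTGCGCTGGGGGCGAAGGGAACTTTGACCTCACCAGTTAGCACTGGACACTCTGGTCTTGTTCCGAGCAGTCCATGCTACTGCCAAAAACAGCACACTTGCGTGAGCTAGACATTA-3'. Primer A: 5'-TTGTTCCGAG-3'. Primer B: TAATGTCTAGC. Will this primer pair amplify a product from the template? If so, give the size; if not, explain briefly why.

Primer A (TTGTTCCGAG) matches the top strand at positions 111–120; it acts as a forward primer.
Primer B's reverse complement is GCTAGACATTA, matching the top strand at positions 159–169; it acts as a reverse primer.
The 3' ends face each other across positions 111–169, giving a 59 bp product.

Yes — a 59 bp product.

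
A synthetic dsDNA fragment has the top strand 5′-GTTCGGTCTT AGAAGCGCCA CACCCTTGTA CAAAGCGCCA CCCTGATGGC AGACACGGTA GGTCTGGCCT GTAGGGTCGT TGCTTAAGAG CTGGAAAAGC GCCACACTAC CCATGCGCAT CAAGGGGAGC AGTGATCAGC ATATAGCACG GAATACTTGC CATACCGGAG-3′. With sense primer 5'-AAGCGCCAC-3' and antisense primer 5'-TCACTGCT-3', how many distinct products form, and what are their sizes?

The forward primer AAGCGCCAC matches the top strand at positions 13–21, 33–41, 97–105.
The reverse primer's reverse complement is AGCAGTGA, matching at positions 128–135.
Each forward site pairs with the reverse site to give a product ending at position 135: sizes 123, 103, 39 bp.

Three products: 123 bp, 103 bp, 39 bp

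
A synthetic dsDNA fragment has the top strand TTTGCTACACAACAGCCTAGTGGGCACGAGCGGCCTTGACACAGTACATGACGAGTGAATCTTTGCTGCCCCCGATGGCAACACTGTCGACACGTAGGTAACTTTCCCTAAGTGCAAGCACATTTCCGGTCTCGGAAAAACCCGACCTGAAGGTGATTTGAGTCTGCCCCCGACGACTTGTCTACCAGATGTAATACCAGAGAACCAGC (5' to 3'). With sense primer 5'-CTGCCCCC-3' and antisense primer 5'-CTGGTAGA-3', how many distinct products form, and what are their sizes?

Two products: 123 bp, 25 bp

The forward primer CTGCCCCC matches the top strand at positions 66–73, 164–171.
The reverse primer's reverse complement is TCTACCAG, matching at positions 181–188.
Each forward site pairs with the reverse site to give a product ending at position 188: sizes 123, 25 bp.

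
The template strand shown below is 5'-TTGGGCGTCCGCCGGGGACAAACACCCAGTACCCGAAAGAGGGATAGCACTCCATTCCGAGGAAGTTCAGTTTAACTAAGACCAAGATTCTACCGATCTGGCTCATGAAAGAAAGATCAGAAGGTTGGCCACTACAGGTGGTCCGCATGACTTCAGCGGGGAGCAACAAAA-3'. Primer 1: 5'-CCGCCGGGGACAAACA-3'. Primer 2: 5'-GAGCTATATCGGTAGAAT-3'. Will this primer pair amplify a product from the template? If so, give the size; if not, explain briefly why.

Primer 2 (GAGCTATATCGGTAGAAT) does not match the top strand, and its reverse complement ATTCTACCGATATAGCTC does not match either.
With no annealing site for primer 2, no amplification occurs.

No product — primer 2 has no binding site in the template.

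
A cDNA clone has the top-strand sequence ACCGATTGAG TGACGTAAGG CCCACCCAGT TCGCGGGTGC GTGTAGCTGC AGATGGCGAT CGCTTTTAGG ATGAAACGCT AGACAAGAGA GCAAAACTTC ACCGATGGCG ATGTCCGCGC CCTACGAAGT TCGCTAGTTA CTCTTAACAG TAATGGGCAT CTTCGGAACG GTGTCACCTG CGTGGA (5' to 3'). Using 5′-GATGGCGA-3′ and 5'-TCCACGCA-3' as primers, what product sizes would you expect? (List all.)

The forward primer GATGGCGA matches the top strand at positions 52–59, 104–111.
The reverse primer's reverse complement is TGCGTGGA, matching at positions 179–186.
Each forward site pairs with the reverse site to give a product ending at position 186: sizes 135, 83 bp.

135 bp, 83 bp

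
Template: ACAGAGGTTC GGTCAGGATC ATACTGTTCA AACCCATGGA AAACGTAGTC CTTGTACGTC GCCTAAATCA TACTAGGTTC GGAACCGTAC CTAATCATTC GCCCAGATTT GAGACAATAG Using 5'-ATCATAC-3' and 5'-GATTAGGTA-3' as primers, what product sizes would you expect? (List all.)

79 bp, 30 bp

The forward primer ATCATAC matches the top strand at positions 18–24, 67–73.
The reverse primer's reverse complement is TACCTAATC, matching at positions 88–96.
Each forward site pairs with the reverse site to give a product ending at position 96: sizes 79, 30 bp.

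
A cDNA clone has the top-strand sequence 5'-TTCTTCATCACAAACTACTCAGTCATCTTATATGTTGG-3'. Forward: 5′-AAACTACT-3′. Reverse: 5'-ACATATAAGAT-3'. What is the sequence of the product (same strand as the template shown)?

5'-AAACTACTCAGTCATCTTATATGT-3'

Scanning the template, AAACTACT occurs at positions 12–19; this primer anneals to the bottom strand there with its 3' end pointing downstream.
The reverse primer's reverse complement is ATCTTATATGT, which matches the template at positions 25–35.
The product is the template from position 12 through 35 (24 bp).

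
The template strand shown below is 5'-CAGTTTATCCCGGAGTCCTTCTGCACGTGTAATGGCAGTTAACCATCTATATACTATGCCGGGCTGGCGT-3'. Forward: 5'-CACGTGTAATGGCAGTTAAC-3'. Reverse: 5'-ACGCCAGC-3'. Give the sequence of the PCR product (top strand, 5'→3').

5'-CACGTGTAATGGCAGTTAACCATCTATATACTATGCCGGGCTGGCGT-3'

Scanning the template, CACGTGTAATGGCAGTTAAC occurs at positions 24–43; this primer anneals to the bottom strand there with its 3' end pointing downstream.
Taking the reverse complement of ACGCCAGC gives GCTGGCGT, found at positions 63–70 on the template; the primer anneals here to the top strand with its 3' end pointing upstream.
The product is the template from position 24 through 70 (47 bp).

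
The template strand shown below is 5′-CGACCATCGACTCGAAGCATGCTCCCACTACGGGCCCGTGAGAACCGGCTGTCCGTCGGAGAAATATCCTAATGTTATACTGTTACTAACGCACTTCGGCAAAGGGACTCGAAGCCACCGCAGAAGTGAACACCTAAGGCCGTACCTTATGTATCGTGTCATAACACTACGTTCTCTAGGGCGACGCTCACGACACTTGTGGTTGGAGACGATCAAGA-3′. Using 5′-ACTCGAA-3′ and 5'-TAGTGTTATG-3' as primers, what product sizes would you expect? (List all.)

The forward primer ACTCGAA matches the top strand at positions 10–16, 107–113.
The reverse primer's reverse complement is CATAACACTA, matching at positions 160–169.
Each forward site pairs with the reverse site to give a product ending at position 169: sizes 160, 63 bp.

160 bp, 63 bp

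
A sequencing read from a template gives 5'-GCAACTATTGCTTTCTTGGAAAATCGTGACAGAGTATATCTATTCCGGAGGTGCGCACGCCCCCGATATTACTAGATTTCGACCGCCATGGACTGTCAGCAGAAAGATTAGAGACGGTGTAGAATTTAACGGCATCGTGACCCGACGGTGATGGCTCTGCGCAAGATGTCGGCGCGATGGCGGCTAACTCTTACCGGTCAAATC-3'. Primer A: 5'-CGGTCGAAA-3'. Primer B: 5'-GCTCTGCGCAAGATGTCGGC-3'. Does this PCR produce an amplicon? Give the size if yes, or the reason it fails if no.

No product — the primers' 3' ends point away from each other.

Primer A (CGGTCGAAA) has reverse complement TTTCGACCG, which matches the top strand at positions 77–85; primer A anneals to the top strand there with its 3' end pointing upstream toward position 77.
Primer B (GCTCTGCGCAAGATGTCGGC) matches the top strand directly at positions 154–173; it anneals to the bottom strand with its 3' end pointing downstream toward position 173.
The 3' ends diverge (primer A extends toward position 1, primer B toward position 204), so the primers never converge on a shared product.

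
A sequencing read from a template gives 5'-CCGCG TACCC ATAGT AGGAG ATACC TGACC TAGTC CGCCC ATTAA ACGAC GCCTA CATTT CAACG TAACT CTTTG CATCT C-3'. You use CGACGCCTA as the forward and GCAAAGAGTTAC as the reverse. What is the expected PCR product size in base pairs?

30 bp

Forward primer CGACGCCTA is found on the top strand at positions 47–55.
Reverse complement of the reverse primer: GTAACTCTTTGC. This occurs on the top strand at positions 65–76.
Amplicon spans positions 47–76: 30 bp.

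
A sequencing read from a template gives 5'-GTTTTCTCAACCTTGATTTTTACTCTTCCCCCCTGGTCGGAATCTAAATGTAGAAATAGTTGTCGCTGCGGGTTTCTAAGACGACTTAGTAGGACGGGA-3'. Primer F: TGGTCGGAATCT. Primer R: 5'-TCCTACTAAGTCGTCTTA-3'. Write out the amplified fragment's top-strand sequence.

Forward primer TGGTCGGAATCT is found on the top strand at positions 34–45.
Reverse complement of the reverse primer: TAAGACGACTTAGTAGGA. This occurs on the top strand at positions 77–94.
The product is the template from position 34 through 94 (61 bp).

5'-TGGTCGGAATCTAAATGTAGAAATAGTTGTCGCTGCGGGTTTCTAAGACGACTTAGTAGGA-3'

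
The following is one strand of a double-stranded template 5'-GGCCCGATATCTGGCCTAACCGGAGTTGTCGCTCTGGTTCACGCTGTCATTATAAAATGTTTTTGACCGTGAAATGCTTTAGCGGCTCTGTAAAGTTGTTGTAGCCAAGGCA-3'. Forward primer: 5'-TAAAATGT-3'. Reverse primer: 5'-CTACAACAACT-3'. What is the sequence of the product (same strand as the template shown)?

Forward primer TAAAATGT is found on the top strand at positions 53–60.
Reverse complement of the reverse primer: AGTTGTTGTAG. This occurs on the top strand at positions 94–104.
The product is the template from position 53 through 104 (52 bp).

5'-TAAAATGTTTTTGACCGTGAAATGCTTTAGCGGCTCTGTAAAGTTGTTGTAG-3'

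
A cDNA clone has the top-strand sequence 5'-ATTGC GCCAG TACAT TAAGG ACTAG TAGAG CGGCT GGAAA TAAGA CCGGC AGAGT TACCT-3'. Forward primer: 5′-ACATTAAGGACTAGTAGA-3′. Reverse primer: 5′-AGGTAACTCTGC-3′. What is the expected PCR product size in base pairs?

49 bp

Forward primer ACATTAAGGACTAGTAGA is found on the top strand at positions 12–29.
Reverse complement of the reverse primer: GCAGAGTTACCT. This occurs on the top strand at positions 49–60.
Product length = (reverse-primer end) − (forward-primer start) + 1 = 60 − 12 + 1 = 49 bp.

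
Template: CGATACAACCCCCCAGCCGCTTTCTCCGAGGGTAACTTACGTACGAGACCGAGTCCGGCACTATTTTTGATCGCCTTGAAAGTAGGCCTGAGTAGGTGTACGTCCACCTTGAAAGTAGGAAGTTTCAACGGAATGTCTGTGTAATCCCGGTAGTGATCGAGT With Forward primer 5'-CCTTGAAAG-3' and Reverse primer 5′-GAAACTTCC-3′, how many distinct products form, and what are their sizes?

Two products: 53 bp, 20 bp

The forward primer CCTTGAAAG matches the top strand at positions 74–82, 107–115.
The reverse primer's reverse complement is GGAAGTTTC, matching at positions 118–126.
Each forward site pairs with the reverse site to give a product ending at position 126: sizes 53, 20 bp.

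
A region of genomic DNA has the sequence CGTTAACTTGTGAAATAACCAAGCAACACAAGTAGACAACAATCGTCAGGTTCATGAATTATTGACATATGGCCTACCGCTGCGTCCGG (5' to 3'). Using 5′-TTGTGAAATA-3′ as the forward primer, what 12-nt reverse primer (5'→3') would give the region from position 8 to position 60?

The product's 3' end on the top strand is position 60.
The reverse primer anneals to the top strand over positions 49–60, i.e. to GGTTCATGAATT.
Its sequence written 5'→3' is the reverse complement: AATTCATGAACC.

5'-AATTCATGAACC-3'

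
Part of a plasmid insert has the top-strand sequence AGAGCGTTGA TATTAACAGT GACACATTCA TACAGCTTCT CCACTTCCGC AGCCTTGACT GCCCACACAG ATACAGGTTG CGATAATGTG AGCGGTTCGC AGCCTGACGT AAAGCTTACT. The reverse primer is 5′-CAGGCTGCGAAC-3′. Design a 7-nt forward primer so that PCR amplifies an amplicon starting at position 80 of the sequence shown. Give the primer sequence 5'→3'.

5'-GCGATAA-3'

The reverse primer's reverse complement GTTCGCAGCCTG matches the template at positions 95–106; the product starts at position 80.
The forward primer is identical to the top strand over positions 80–86: GCGATAA.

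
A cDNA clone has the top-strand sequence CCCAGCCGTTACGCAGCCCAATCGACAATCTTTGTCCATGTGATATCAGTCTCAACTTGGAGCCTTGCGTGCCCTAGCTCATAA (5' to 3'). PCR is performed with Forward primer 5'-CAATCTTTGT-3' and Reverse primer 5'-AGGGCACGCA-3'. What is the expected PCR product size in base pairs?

50 bp

The forward primer matches the template at positions 26–35.
The reverse primer's reverse complement is TGCGTGCCCT, which matches the template at positions 66–75.
Amplicon spans positions 26–75: 50 bp.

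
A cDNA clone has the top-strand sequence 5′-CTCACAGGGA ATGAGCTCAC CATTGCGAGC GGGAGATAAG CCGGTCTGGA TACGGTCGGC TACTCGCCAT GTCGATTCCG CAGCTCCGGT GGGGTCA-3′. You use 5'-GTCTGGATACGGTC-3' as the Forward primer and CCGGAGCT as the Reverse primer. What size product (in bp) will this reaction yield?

46 bp

The forward primer matches the template at positions 44–57.
Reverse complement of the reverse primer: AGCTCCGG. This occurs on the top strand at positions 82–89.
The product runs from position 44 to position 89, so its length is 89 − 44 + 1 = 46 bp.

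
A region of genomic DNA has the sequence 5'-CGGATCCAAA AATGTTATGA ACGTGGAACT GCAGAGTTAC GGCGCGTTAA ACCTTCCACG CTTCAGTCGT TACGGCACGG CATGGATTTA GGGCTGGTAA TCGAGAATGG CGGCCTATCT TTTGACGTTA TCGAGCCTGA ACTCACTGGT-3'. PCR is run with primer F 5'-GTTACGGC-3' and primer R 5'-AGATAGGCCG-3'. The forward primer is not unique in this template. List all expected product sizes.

The forward primer GTTACGGC matches the top strand at positions 36–43, 69–76.
The reverse primer's reverse complement is CGGCCTATCT, matching at positions 111–120.
Each forward site pairs with the reverse site to give a product ending at position 120: sizes 85, 52 bp.

85 bp, 52 bp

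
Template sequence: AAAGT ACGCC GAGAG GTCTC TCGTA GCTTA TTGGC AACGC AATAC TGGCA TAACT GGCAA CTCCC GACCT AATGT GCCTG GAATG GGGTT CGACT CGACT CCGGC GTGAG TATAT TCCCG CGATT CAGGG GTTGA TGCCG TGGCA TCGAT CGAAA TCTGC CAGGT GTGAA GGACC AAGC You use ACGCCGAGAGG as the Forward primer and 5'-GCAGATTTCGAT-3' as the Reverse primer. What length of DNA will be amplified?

155 bp

The forward primer matches the template at positions 6–16.
Reverse complement of the reverse primer: ATCGAAATCTGC. This occurs on the top strand at positions 149–160.
Amplicon spans positions 6–160: 155 bp.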